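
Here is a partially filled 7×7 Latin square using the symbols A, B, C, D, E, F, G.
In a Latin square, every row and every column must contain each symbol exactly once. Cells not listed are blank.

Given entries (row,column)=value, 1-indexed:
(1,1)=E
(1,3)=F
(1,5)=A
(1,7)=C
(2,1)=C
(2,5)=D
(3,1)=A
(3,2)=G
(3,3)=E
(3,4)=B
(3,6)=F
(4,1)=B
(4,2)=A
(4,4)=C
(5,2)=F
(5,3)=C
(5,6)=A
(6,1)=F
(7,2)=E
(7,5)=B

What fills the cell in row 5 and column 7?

Row 2, column 2: row 2 has {C, D} and column 2 has {A, E, F, G}, leaving only B.
Row 1, column 2: row 1 has {A, C, E, F} and column 2 has {A, B, E, F, G}, leaving only D.
Row 1, column 4: row 1 has {A, C, D, E, F} and column 4 has {B, C}, leaving only G.
Row 1, column 6: row 1 has {A, C, D, E, F, G} and column 6 has {A, F}, leaving only B.
Row 3, column 5: row 3 has {A, B, E, F, G} and column 5 has {A, B, D}, leaving only C.
Row 3, column 7: row 3 has {A, B, C, E, F, G} and column 7 has {C}, leaving only D.
Row 6, column 2: row 6 has {F} and column 2 has {A, B, D, E, F, G}, leaving only C.
Row 5, column 7 is narrowed to {B, E, G}.
If it were E, then row 5, column 5 would be left with no valid symbol.
If it were G, then row 5, column 5 would be left with no valid symbol.
So row 5, column 7 must be B.

B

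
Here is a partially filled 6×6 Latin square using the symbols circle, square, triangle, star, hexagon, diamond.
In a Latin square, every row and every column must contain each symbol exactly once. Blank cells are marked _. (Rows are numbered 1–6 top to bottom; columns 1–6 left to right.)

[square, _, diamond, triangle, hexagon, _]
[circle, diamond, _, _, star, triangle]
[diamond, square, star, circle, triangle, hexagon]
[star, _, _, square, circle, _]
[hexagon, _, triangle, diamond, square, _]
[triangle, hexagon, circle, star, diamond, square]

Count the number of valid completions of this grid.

Row 1, column 2: eliminating its row and column leaves {circle, star}.
Row 1, column 6: eliminating its row and column leaves {circle, star}.
Row 2, column 3: eliminating its row and column leaves {square, hexagon}.
Row 2, column 4: eliminating its row and column leaves {hexagon}.
Row 4, column 2: eliminating its row and column leaves {triangle}.
Row 4, column 3: eliminating its row and column leaves {hexagon}.
Row 4, column 6: eliminating its row and column leaves {diamond}.
Row 5, column 2: eliminating its row and column leaves {circle, star}.
Row 5, column 6: eliminating its row and column leaves {circle, star}.
Enumerating the assignments across these blanks that avoid any row or column repeat gives 2 completions.

2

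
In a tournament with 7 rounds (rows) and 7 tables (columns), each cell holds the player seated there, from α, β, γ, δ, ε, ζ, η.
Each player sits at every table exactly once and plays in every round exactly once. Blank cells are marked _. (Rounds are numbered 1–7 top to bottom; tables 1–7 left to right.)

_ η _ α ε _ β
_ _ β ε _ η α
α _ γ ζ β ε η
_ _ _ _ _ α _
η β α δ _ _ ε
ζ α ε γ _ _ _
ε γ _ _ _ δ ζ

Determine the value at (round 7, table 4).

Round 3, table 2: round 3 has {α, β, γ, ε, ζ, η} and table 2 has {α, β, γ, η}, leaving only δ.
Round 2, table 2: round 2 has {α, β, ε, η} and table 2 has {α, β, γ, δ, η}, leaving only ζ.
Round 4, table 2: round 4 has {α} and table 2 has {α, β, γ, δ, ζ, η}, leaving only ε.
Round 6, table 6: round 6 has {α, γ, ε, ζ} and table 6 has {α, δ, ε, η}, leaving only β.
Round 6, table 7: round 6 has {α, β, γ, ε, ζ} and table 7 has {α, β, ε, ζ, η}, leaving only δ.
Round 4, table 7: round 4 has {α, ε} and table 7 has {α, β, δ, ε, ζ, η}, leaving only γ.
Round 6, table 5: round 6 has {α, β, γ, δ, ε, ζ} and table 5 has {β, ε}, leaving only η.
Round 7, table 3: round 7 has {γ, δ, ε, ζ} and table 3 has {α, β, γ, ε}, leaving only η.
Round 7 already has {γ, δ, ε, ζ, η} and table 4 already has {α, γ, δ, ε, ζ}, so round 7, table 4 must be β.

β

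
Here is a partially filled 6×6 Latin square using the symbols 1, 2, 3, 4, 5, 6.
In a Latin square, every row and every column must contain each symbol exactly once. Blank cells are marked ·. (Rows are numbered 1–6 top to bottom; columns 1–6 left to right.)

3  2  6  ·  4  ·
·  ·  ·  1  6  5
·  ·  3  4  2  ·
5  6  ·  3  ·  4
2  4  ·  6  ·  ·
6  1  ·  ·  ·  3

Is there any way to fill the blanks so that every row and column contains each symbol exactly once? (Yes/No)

No

Row 1, column 4: row 1 has {2, 3, 4, 6} and column 4 has {1, 3, 4, 6}, so it must be 5.
Row 1, column 6: row 1 has {2, 3, 4, 5, 6} and column 6 has {3, 4, 5}, so it must be 1.
Now row 5, column 6: row 5 together with column 6 already contain {1, 2, 3, 4, 5, 6} — every symbol — so nothing can go there. The grid has no valid completion.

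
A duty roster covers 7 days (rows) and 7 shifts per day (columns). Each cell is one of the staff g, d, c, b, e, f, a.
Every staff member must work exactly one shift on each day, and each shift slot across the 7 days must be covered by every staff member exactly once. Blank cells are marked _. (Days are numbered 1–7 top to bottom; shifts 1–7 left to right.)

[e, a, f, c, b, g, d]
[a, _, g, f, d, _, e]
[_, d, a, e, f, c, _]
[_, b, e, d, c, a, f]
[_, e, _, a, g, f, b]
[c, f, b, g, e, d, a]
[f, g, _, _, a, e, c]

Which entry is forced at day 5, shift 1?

Day 5 already has {g, b, e, f, a} and shift 1 already has {c, e, f, a}, so day 5, shift 1 must be d.

d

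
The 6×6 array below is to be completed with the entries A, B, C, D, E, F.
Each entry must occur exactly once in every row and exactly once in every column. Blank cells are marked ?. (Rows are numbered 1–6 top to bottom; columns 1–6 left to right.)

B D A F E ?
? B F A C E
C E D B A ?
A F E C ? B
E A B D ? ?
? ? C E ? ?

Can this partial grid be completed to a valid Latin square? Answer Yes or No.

No

Row 6, column 2: row 6 together with column 2 already contain {A, B, C, D, E, F} — every symbol — so nothing can go there. The grid has no valid completion.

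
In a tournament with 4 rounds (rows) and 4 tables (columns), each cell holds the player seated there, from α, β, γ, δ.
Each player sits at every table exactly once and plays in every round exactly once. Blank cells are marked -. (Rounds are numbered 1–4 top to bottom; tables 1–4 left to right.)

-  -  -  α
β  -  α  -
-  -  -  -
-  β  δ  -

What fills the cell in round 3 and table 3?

γ

Round 4, table 4: round 4 has {β, δ} and table 4 has {α}, leaving only γ.
Round 2, table 4: round 2 has {α, β} and table 4 has {α, γ}, leaving only δ.
Round 2, table 2: round 2 has {α, β, δ} and table 2 has {β}, leaving only γ.
Round 1, table 2: round 1 has {α} and table 2 has {β, γ}, leaving only δ.
Round 1, table 1: round 1 has {α, δ} and table 1 has {β}, leaving only γ.
Round 1, table 3: round 1 has {α, γ, δ} and table 3 has {α, δ}, leaving only β.
Round 3 already has {} and table 3 already has {α, β, δ}, so round 3, table 3 must be γ.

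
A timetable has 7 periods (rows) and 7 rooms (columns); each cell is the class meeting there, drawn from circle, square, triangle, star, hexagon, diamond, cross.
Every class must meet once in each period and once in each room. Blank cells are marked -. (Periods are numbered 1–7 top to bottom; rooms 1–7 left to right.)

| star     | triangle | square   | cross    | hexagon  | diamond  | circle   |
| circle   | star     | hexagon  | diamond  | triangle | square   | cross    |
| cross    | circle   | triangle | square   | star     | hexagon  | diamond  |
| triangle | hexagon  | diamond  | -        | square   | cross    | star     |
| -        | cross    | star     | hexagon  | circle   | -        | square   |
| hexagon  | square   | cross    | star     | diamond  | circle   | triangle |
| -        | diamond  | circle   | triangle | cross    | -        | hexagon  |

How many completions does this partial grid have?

1

Period 4, room 4: eliminating its period and room leaves {circle}.
Period 5, room 1: eliminating its period and room leaves {diamond}.
Period 5, room 6: eliminating its period and room leaves {triangle}.
Period 7, room 1: eliminating its period and room leaves {square}.
Period 7, room 6: eliminating its period and room leaves {star}.
Only one assignment across all blanks avoids any period or room repeat, giving 1 completion.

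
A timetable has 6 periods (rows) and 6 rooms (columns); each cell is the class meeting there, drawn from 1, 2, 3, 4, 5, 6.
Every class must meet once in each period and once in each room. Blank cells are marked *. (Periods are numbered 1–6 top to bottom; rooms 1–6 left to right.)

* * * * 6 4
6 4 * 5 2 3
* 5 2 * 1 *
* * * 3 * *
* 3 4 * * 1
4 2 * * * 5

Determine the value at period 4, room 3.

Period 1, room 2: period 1 has {4, 6} and room 2 has {2, 3, 4, 5}, leaving only 1.
Period 1, room 4: period 1 has {1, 4, 6} and room 4 has {3, 5}, leaving only 2.
Period 2, room 3: period 2 has {2, 3, 4, 5, 6} and room 3 has {2, 4}, leaving only 1.
Period 3, room 1: period 3 has {1, 2, 5} and room 1 has {4, 6}, leaving only 3.
Period 1, room 1: period 1 has {1, 2, 4, 6} and room 1 has {3, 4, 6}, leaving only 5.
Period 1, room 3: period 1 has {1, 2, 4, 5, 6} and room 3 has {1, 2, 4}, leaving only 3.
Period 3, room 6: period 3 has {1, 2, 3, 5} and room 6 has {1, 3, 4, 5}, leaving only 6.
Period 3, room 4: period 3 has {1, 2, 3, 5, 6} and room 4 has {2, 3, 5}, leaving only 4.
Period 4, room 2: period 4 has {3} and room 2 has {1, 2, 3, 4, 5}, leaving only 6.
Period 4 already has {3, 6} and room 3 already has {1, 2, 3, 4}, so period 4, room 3 must be 5.

5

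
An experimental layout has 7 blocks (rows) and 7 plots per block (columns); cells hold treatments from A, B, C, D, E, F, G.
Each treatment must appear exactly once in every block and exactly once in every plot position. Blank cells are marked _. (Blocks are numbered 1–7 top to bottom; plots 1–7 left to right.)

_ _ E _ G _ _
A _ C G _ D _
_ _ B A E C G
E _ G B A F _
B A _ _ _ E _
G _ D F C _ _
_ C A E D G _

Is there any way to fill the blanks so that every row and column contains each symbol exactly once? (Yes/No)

No

Block 4, plot 2: block 4 has {A, B, E, F, G} and plot 2 has {A, C}, so it must be D.
Block 3, plot 2: block 3 has {A, B, C, E, G} and plot 2 has {A, C, D}, so it must be F.
Block 1, plot 2: block 1 has {E, G} and plot 2 has {A, C, D, F}, so it must be B.
Block 1, plot 6: block 1 has {B, E, G} and plot 6 has {C, D, E, F, G}, so it must be A.
Block 2, plot 2: block 2 has {A, C, D, G} and plot 2 has {A, B, C, D, F}, so it must be E.
Now block 6, plot 2: block 6 together with plot 2 already contain {A, B, C, D, E, F, G} — every symbol — so nothing can go there. The grid has no valid completion.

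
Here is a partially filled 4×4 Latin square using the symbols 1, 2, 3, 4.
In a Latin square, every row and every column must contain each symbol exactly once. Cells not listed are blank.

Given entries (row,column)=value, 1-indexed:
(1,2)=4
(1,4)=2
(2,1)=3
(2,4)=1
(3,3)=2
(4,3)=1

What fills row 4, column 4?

4

Row 1, column 1: row 1 has {2, 4} and column 1 has {3}, leaving only 1.
Row 1, column 3: row 1 has {1, 2, 4} and column 3 has {1, 2}, leaving only 3.
Row 2, column 2: row 2 has {1, 3} and column 2 has {4}, leaving only 2.
Row 2, column 3: row 2 has {1, 2, 3} and column 3 has {1, 2, 3}, leaving only 4.
Row 3, column 1: row 3 has {2} and column 1 has {1, 3}, leaving only 4.
Row 3, column 4: row 3 has {2, 4} and column 4 has {1, 2}, leaving only 3.
Row 4 already has {1} and column 4 already has {1, 2, 3}, so row 4, column 4 must be 4.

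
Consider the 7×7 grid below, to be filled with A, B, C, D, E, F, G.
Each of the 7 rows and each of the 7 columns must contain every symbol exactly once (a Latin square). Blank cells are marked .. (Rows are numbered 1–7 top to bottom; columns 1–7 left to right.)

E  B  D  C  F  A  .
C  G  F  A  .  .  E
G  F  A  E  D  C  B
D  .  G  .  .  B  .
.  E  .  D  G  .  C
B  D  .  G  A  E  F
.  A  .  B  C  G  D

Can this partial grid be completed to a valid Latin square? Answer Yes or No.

No row or column among the givens repeats a symbol, and propagating forced cells runs into no contradiction.
One valid completion exists (for instance, E B D C F A G / C G F A B D E / G F A E D C B / D C G F E B A / A E B D G F C / B D C G A E F / F A E B C G D).

Yes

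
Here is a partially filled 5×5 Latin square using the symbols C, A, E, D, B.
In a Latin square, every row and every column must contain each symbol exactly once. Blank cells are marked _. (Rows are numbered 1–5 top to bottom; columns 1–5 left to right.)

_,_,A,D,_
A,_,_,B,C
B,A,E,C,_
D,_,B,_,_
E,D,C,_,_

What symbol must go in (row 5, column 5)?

Row 1, column 1: row 1 has {A, D} and column 1 has {A, E, D, B}, leaving only C.
Row 2, column 2: row 2 has {C, A, B} and column 2 has {A, D}, leaving only E.
Row 1, column 2: row 1 has {C, A, D} and column 2 has {A, E, D}, leaving only B.
Row 1, column 5: row 1 has {C, A, D, B} and column 5 has {C}, leaving only E.
Row 2, column 3: row 2 has {C, A, E, B} and column 3 has {C, A, E, B}, leaving only D.
Row 3, column 5: row 3 has {C, A, E, B} and column 5 has {C, E}, leaving only D.
Row 4, column 2: row 4 has {D, B} and column 2 has {A, E, D, B}, leaving only C.
Row 4, column 5: row 4 has {C, D, B} and column 5 has {C, E, D}, leaving only A.
Row 5 already has {C, E, D} and column 5 already has {C, A, E, D}, so row 5, column 5 must be B.

B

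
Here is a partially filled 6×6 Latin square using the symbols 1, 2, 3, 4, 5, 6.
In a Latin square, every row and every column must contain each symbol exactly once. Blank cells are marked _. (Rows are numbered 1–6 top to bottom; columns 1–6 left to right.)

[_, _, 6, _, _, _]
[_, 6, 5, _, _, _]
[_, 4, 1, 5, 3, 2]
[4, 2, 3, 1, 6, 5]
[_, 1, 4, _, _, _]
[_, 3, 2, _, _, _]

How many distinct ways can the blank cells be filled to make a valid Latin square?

Row 1, column 1: eliminating its row and column leaves {1, 2, 3, 5}.
Row 1, column 2: eliminating its row and column leaves {5}.
Row 1, column 4: eliminating its row and column leaves {2, 3, 4}.
Row 1, column 5: eliminating its row and column leaves {1, 2, 4, 5}.
Row 1, column 6: eliminating its row and column leaves {1, 3, 4}.
Row 2, column 1: eliminating its row and column leaves {1, 2, 3}.
Row 2, column 4: eliminating its row and column leaves {2, 3, 4}.
Row 2, column 5: eliminating its row and column leaves {1, 2, 4}.
Row 2, column 6: eliminating its row and column leaves {1, 3, 4}.
Row 3, column 1: eliminating its row and column leaves {6}.
Row 5, column 1: eliminating its row and column leaves {2, 3, 5, 6}.
Row 5, column 4: eliminating its row and column leaves {2, 3, 6}.
Row 5, column 5: eliminating its row and column leaves {2, 5}.
Row 5, column 6: eliminating its row and column leaves {3, 6}.
Row 6, column 1: eliminating its row and column leaves {1, 5, 6}.
Row 6, column 4: eliminating its row and column leaves {4, 6}.
Row 6, column 5: eliminating its row and column leaves {1, 4, 5}.
Row 6, column 6: eliminating its row and column leaves {1, 4, 6}.
Enumerating the assignments across these blanks that avoid any row or column repeat gives 20 completions.

20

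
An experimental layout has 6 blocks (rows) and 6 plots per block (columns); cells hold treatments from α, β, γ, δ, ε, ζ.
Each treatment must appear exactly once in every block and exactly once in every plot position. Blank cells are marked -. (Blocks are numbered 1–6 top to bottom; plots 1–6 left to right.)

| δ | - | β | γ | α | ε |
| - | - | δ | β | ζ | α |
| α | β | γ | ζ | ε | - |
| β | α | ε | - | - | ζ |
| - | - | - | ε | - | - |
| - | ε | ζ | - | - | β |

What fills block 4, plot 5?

Block 1, plot 2: block 1 has {α, β, γ, δ, ε} and plot 2 has {α, β, ε}, leaving only ζ.
Block 2, plot 2: block 2 has {α, β, δ, ζ} and plot 2 has {α, β, ε, ζ}, leaving only γ.
Block 2, plot 1: block 2 has {α, β, γ, δ, ζ} and plot 1 has {α, β, δ}, leaving only ε.
Block 3, plot 6: block 3 has {α, β, γ, ε, ζ} and plot 6 has {α, β, ε, ζ}, leaving only δ.
Block 4, plot 4: block 4 has {α, β, ε, ζ} and plot 4 has {β, γ, ε, ζ}, leaving only δ.
Block 4 already has {α, β, δ, ε, ζ} and plot 5 already has {α, ε, ζ}, so block 4, plot 5 must be γ.

γ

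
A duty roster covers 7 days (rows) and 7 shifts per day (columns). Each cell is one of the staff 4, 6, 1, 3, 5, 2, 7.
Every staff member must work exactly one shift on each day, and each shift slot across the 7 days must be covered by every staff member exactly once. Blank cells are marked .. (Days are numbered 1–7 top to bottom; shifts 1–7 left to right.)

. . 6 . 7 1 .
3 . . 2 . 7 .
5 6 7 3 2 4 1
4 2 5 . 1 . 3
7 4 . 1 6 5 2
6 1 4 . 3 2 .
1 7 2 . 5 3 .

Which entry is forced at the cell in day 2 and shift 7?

6

Day 1, shift 1: day 1 has {6, 1, 7} and shift 1 has {4, 6, 1, 3, 5, 7}, leaving only 2.
Day 2, shift 2: day 2 has {3, 2, 7} and shift 2 has {4, 6, 1, 2, 7}, leaving only 5.
Day 1, shift 2: day 1 has {6, 1, 2, 7} and shift 2 has {4, 6, 1, 5, 2, 7}, leaving only 3.
Day 2, shift 3: day 2 has {3, 5, 2, 7} and shift 3 has {4, 6, 5, 2, 7}, leaving only 1.
Day 2, shift 5: day 2 has {1, 3, 5, 2, 7} and shift 5 has {6, 1, 3, 5, 2, 7}, leaving only 4.
Day 2 already has {4, 1, 3, 5, 2, 7} and shift 7 already has {1, 3, 2}, so day 2, shift 7 must be 6.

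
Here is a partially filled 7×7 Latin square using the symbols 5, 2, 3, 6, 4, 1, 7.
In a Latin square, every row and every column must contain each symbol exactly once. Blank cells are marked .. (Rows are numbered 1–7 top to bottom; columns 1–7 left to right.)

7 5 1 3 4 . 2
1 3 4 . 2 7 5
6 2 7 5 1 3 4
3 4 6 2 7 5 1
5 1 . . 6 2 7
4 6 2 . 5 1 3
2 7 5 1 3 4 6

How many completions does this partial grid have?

Row 1, column 6: eliminating its row and column leaves {6}.
Row 2, column 4: eliminating its row and column leaves {6}.
Row 5, column 3: eliminating its row and column leaves {3}.
Row 5, column 4: eliminating its row and column leaves {4}.
Row 6, column 4: eliminating its row and column leaves {7}.
Only one assignment across all blanks avoids any row or column repeat, giving 1 completion.

1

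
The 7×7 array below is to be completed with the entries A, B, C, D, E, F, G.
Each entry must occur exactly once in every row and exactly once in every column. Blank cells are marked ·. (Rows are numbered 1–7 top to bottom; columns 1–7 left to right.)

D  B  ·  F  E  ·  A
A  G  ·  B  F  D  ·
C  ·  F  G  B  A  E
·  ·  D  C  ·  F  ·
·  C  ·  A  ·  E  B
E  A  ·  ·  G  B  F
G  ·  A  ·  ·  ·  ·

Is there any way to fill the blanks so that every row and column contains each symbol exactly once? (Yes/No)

Row 2, column 7: row 2 has {A, B, D, F, G} and column 7 has {A, B, E, F}, so it must be C.
Row 2, column 3: row 2 has {A, B, C, D, F, G} and column 3 has {A, D, F}, so it must be E.
Row 3, column 2: row 3 has {A, B, C, E, F, G} and column 2 has {A, B, C, G}, so it must be D.
Row 4, column 1: row 4 has {C, D, F} and column 1 has {A, C, D, E, G}, so it must be B.
Row 4, column 2: row 4 has {B, C, D, F} and column 2 has {A, B, C, D, G}, so it must be E.
Row 4, column 5: row 4 has {B, C, D, E, F} and column 5 has {B, E, F, G}, so it must be A.
Row 4, column 7: row 4 has {A, B, C, D, E, F} and column 7 has {A, B, C, E, F}, so it must be G.
Row 5, column 1: row 5 has {A, B, C, E} and column 1 has {A, B, C, D, E, G}, so it must be F.
Row 5, column 3: row 5 has {A, B, C, E, F} and column 3 has {A, D, E, F}, so it must be G.
Row 1, column 3: row 1 has {A, B, D, E, F} and column 3 has {A, D, E, F, G}, so it must be C.
Now row 6, column 3: row 6 together with column 3 already contain {A, B, C, D, E, F, G} — every symbol — so nothing can go there. The grid has no valid completion.

No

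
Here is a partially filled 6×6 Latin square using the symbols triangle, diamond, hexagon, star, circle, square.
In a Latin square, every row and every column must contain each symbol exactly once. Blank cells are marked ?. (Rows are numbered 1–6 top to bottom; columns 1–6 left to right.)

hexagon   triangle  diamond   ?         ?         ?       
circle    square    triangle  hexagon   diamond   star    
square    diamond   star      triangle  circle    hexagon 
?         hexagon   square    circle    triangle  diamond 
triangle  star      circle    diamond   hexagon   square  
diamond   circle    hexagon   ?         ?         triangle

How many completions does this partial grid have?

2

Row 1, column 4: eliminating its row and column leaves {star, square}.
Row 1, column 5: eliminating its row and column leaves {star, square}.
Row 1, column 6: eliminating its row and column leaves {circle}.
Row 4, column 1: eliminating its row and column leaves {star}.
Row 6, column 4: eliminating its row and column leaves {star, square}.
Row 6, column 5: eliminating its row and column leaves {star, square}.
Enumerating the assignments across these blanks that avoid any row or column repeat gives 2 completions.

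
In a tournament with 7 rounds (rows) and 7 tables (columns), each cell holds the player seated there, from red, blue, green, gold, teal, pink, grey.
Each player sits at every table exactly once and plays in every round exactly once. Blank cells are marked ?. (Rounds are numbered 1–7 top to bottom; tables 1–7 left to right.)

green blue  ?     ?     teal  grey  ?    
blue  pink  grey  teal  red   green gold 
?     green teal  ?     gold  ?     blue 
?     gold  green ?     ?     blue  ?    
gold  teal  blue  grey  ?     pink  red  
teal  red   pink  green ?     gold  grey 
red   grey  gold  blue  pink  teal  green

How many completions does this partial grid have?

Round 1, table 3: eliminating its round and table leaves {red}.
Round 1, table 4: eliminating its round and table leaves {red, gold, pink}.
Round 1, table 7: eliminating its round and table leaves {pink}.
Round 3, table 1: eliminating its round and table leaves {pink, grey}.
Round 3, table 4: eliminating its round and table leaves {red, pink}.
Round 3, table 6: eliminating its round and table leaves {red}.
Round 4, table 1: eliminating its round and table leaves {pink, grey}.
Round 4, table 4: eliminating its round and table leaves {red, pink}.
Round 4, table 5: eliminating its round and table leaves {grey}.
Round 4, table 7: eliminating its round and table leaves {teal, pink}.
Round 5, table 5: eliminating its round and table leaves {green}.
Round 6, table 5: eliminating its round and table leaves {blue}.
Only one assignment across all blanks avoids any round or table repeat, giving 1 completion.

1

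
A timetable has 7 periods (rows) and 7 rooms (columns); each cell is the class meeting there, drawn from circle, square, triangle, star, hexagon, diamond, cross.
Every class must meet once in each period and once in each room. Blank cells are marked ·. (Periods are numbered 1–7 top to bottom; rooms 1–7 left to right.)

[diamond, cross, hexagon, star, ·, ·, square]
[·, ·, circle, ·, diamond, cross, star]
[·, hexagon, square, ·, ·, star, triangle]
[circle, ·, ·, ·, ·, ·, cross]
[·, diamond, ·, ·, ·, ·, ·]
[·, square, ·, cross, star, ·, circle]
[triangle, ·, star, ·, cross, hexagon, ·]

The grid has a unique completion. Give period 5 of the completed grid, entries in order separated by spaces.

star diamond cross circle square triangle hexagon

Period 5, room 7: period 5 has {diamond} and room 7 has {circle, square, triangle, star, cross}, leaving only hexagon.
Period 2, room 2: period 2 has {circle, star, diamond, cross} and room 2 has {square, hexagon, diamond, cross}, leaving only triangle.
Period 3, room 1: period 3 has {square, triangle, star, hexagon} and room 1 has {circle, triangle, diamond}, leaving only cross.
Period 3, room 5: period 3 has {square, triangle, star, hexagon, cross} and room 5 has {star, diamond, cross}, leaving only circle.
Period 1, room 5: period 1 has {square, star, hexagon, diamond, cross} and room 5 has {circle, star, diamond, cross}, leaving only triangle.
Period 5, room 5: period 5 has {hexagon, diamond} and room 5 has {circle, triangle, star, diamond, cross}, leaving only square.
Period 5, room 1: period 5 has {square, hexagon, diamond} and room 1 has {circle, triangle, diamond, cross}, leaving only star.
Period 1, room 6: period 1 has {square, triangle, star, hexagon, diamond, cross} and room 6 has {star, hexagon, cross}, leaving only circle.
Period 5, room 6: period 5 has {square, star, hexagon, diamond} and room 6 has {circle, star, hexagon, cross}, leaving only triangle.
Period 5, room 3: period 5 has {square, triangle, star, hexagon, diamond} and room 3 has {circle, square, star, hexagon}, leaving only cross.
Period 5, room 4: period 5 has {square, triangle, star, hexagon, diamond, cross} and room 4 has {star, cross}, leaving only circle.
So period 5 reads: star diamond cross circle square triangle hexagon.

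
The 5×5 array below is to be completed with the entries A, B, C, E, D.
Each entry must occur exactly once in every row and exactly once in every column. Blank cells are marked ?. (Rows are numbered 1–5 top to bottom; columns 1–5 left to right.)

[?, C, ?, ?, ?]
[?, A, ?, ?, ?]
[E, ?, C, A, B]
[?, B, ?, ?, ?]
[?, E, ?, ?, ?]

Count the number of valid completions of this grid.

Row 1, column 1: eliminating its row and column leaves {A, B, D}.
Row 1, column 3: eliminating its row and column leaves {A, B, E, D}.
Row 1, column 4: eliminating its row and column leaves {B, E, D}.
Row 1, column 5: eliminating its row and column leaves {A, E, D}.
Row 2, column 1: eliminating its row and column leaves {B, C, D}.
Row 2, column 3: eliminating its row and column leaves {B, E, D}.
Row 2, column 4: eliminating its row and column leaves {B, C, E, D}.
Row 2, column 5: eliminating its row and column leaves {C, E, D}.
Row 3, column 2: eliminating its row and column leaves {D}.
Row 4, column 1: eliminating its row and column leaves {A, C, D}.
Row 4, column 3: eliminating its row and column leaves {A, E, D}.
Row 4, column 4: eliminating its row and column leaves {C, E, D}.
Row 4, column 5: eliminating its row and column leaves {A, C, E, D}.
Row 5, column 1: eliminating its row and column leaves {A, B, C, D}.
Row 5, column 3: eliminating its row and column leaves {A, B, D}.
Row 5, column 4: eliminating its row and column leaves {B, C, D}.
Row 5, column 5: eliminating its row and column leaves {A, C, D}.
Enumerating the assignments across these blanks that avoid any row or column repeat gives 56 completions.

56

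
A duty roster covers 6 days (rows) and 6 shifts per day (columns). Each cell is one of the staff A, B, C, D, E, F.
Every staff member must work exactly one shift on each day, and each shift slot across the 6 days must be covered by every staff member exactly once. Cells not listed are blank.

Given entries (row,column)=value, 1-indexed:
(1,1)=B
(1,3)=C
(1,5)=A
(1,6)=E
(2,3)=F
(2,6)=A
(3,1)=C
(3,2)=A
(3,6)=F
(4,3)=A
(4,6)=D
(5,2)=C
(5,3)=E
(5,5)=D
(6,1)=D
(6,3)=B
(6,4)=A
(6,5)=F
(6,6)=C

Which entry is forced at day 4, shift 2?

B

Day 2, shift 1: day 2 has {A, F} and shift 1 has {B, C, D}, leaving only E.
Day 3, shift 3: day 3 has {A, C, F} and shift 3 has {A, B, C, E, F}, leaving only D.
Day 4, shift 1: day 4 has {A, D} and shift 1 has {B, C, D, E}, leaving only F.
Day 5, shift 1: day 5 has {C, D, E} and shift 1 has {B, C, D, E, F}, leaving only A.
Day 5, shift 6: day 5 has {A, C, D, E} and shift 6 has {A, C, D, E, F}, leaving only B.
Day 5, shift 4: day 5 has {A, B, C, D, E} and shift 4 has {A}, leaving only F.
Day 1, shift 4: day 1 has {A, B, C, E} and shift 4 has {A, F}, leaving only D.
Day 1, shift 2: day 1 has {A, B, C, D, E} and shift 2 has {A, C}, leaving only F.
Day 6, shift 2: day 6 has {A, B, C, D, F} and shift 2 has {A, C, F}, leaving only E.
Day 4 already has {A, D, F} and shift 2 already has {A, C, E, F}, so day 4, shift 2 must be B.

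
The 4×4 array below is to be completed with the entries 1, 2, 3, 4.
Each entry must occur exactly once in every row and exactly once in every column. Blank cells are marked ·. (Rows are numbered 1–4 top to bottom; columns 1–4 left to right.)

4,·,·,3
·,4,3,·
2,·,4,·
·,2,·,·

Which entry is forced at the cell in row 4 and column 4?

4

Row 1, column 2: row 1 has {3, 4} and column 2 has {2, 4}, leaving only 1.
Row 1, column 3: row 1 has {1, 3, 4} and column 3 has {3, 4}, leaving only 2.
Row 2, column 1: row 2 has {3, 4} and column 1 has {2, 4}, leaving only 1.
Row 2, column 4: row 2 has {1, 3, 4} and column 4 has {3}, leaving only 2.
Row 3, column 2: row 3 has {2, 4} and column 2 has {1, 2, 4}, leaving only 3.
Row 3, column 4: row 3 has {2, 3, 4} and column 4 has {2, 3}, leaving only 1.
Row 4 already has {2} and column 4 already has {1, 2, 3}, so row 4, column 4 must be 4.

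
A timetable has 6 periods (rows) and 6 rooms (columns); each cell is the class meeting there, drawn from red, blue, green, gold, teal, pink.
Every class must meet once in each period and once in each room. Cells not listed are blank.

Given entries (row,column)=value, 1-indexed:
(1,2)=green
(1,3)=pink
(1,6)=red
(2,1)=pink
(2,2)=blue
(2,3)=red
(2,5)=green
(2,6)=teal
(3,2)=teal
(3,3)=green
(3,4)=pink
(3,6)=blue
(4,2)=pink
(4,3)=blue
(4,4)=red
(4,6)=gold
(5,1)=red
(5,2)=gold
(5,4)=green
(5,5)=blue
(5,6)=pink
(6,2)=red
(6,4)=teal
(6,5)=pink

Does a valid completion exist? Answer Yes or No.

Yes

No period or room among the givens repeats a symbol, and propagating forced cells runs into no contradiction.
One valid completion exists (for instance, teal green pink blue gold red / pink blue red gold green teal / gold teal green pink red blue / green pink blue red teal gold / red gold teal green blue pink / blue red gold teal pink green).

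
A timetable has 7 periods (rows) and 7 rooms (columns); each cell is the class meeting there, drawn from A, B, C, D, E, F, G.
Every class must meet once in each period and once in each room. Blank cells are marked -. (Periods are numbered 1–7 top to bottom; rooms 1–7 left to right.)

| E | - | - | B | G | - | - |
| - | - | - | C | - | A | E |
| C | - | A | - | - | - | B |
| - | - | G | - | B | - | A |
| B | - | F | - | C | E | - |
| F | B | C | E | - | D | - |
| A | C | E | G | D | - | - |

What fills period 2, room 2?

Period 1, room 3: period 1 has {B, E, G} and room 3 has {A, C, E, F, G}, leaving only D.
Period 2, room 3: period 2 has {A, C, E} and room 3 has {A, C, D, E, F, G}, leaving only B.
Period 2, room 5: period 2 has {A, B, C, E} and room 5 has {B, C, D, G}, leaving only F.
Period 3, room 5: period 3 has {A, B, C} and room 5 has {B, C, D, F, G}, leaving only E.
Period 4, room 1: period 4 has {A, B, G} and room 1 has {A, B, C, E, F}, leaving only D.
Period 2, room 1: period 2 has {A, B, C, E, F} and room 1 has {A, B, C, D, E, F}, leaving only G.
Period 2 already has {A, B, C, E, F, G} and room 2 already has {B, C}, so period 2, room 2 must be D.

D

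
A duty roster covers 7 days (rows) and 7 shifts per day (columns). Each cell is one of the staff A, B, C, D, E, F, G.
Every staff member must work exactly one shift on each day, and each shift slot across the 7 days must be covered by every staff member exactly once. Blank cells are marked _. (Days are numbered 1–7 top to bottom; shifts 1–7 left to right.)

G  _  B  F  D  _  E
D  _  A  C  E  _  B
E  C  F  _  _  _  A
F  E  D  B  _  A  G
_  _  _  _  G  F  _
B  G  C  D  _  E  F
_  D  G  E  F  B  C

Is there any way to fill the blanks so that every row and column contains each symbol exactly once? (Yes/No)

Yes

No day or shift among the givens repeats a symbol, and propagating forced cells runs into no contradiction.
One valid completion exists (for instance, G A B F D C E / D F A C E G B / E C F G B D A / F E D B C A G / C B E A G F D / B G C D A E F / A D G E F B C).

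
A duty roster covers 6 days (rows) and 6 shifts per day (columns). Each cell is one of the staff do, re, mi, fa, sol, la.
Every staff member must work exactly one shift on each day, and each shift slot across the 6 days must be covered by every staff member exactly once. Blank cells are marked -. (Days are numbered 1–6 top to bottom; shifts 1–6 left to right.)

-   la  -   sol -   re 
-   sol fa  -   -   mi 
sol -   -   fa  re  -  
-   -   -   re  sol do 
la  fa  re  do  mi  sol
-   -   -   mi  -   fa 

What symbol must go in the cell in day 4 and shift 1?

fa

Day 2, shift 4: day 2 has {mi, fa, sol} and shift 4 has {do, re, mi, fa, sol}, leaving only la.
Day 2, shift 5: day 2 has {mi, fa, sol, la} and shift 5 has {re, mi, sol}, leaving only do.
Day 1, shift 5: day 1 has {re, sol, la} and shift 5 has {do, re, mi, sol}, leaving only fa.
Day 2, shift 1: day 2 has {do, mi, fa, sol, la} and shift 1 has {sol, la}, leaving only re.
Day 3, shift 6: day 3 has {re, fa, sol} and shift 6 has {do, re, mi, fa, sol}, leaving only la.
Day 4, shift 2: day 4 has {do, re, sol} and shift 2 has {fa, sol, la}, leaving only mi.
Day 4 already has {do, re, mi, sol} and shift 1 already has {re, sol, la}, so day 4, shift 1 must be fa.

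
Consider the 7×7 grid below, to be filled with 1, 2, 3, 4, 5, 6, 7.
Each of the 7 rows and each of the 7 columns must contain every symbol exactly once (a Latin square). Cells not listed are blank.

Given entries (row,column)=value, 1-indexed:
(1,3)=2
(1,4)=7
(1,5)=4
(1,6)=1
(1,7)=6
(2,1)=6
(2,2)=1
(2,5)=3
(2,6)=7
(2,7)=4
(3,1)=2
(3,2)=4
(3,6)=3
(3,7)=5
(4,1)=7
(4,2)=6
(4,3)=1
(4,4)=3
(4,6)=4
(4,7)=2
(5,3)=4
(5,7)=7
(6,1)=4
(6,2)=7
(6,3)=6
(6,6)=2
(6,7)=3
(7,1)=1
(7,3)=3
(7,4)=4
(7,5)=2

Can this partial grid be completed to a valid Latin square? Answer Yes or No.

No

Row 7, column 7: row 7 together with column 7 already contain {1, 2, 3, 4, 5, 6, 7} — every symbol — so nothing can go there. The grid has no valid completion.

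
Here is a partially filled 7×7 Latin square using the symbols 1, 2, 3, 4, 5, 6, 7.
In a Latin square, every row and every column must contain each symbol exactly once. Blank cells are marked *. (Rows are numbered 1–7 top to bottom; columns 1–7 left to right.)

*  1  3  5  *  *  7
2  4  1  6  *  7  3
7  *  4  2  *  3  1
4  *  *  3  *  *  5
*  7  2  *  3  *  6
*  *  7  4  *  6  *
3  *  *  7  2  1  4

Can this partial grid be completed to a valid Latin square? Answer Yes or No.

Row 1, column 1: row 1 has {1, 3, 5, 7} and column 1 has {2, 3, 4, 7}, so it must be 6.
Row 1, column 5: row 1 has {1, 3, 5, 6, 7} and column 5 has {2, 3}, so it must be 4.
Row 1, column 6: row 1 has {1, 3, 4, 5, 6, 7} and column 6 has {1, 3, 6, 7}, so it must be 2.
Now row 4, column 6: row 4 together with column 6 already contain {1, 2, 3, 4, 5, 6, 7} — every symbol — so nothing can go there. The grid has no valid completion.

No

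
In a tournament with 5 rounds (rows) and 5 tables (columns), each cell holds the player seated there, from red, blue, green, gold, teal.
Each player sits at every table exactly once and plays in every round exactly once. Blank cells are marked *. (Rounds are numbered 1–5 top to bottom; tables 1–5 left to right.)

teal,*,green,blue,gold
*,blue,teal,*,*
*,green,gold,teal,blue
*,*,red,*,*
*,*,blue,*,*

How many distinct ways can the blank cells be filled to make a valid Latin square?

3

Round 1, table 2: eliminating its round and table leaves {red}.
Round 2, table 1: eliminating its round and table leaves {red, green, gold}.
Round 2, table 4: eliminating its round and table leaves {red, green, gold}.
Round 2, table 5: eliminating its round and table leaves {red, green}.
Round 3, table 1: eliminating its round and table leaves {red}.
Round 4, table 1: eliminating its round and table leaves {blue, green, gold}.
Round 4, table 2: eliminating its round and table leaves {gold, teal}.
Round 4, table 4: eliminating its round and table leaves {green, gold}.
Round 4, table 5: eliminating its round and table leaves {green, teal}.
Round 5, table 1: eliminating its round and table leaves {red, green, gold}.
Round 5, table 2: eliminating its round and table leaves {red, gold, teal}.
Round 5, table 4: eliminating its round and table leaves {red, green, gold}.
Round 5, table 5: eliminating its round and table leaves {red, green, teal}.
Enumerating the assignments across these blanks that avoid any round or table repeat gives 3 completions.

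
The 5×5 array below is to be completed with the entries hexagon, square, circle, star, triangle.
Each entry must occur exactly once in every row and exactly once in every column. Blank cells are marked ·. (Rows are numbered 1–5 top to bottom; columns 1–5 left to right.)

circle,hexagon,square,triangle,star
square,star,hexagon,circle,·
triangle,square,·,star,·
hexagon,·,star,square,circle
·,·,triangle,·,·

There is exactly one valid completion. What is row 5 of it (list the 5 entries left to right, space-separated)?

Row 5, column 1: row 5 has {triangle} and column 1 has {hexagon, square, circle, triangle}, leaving only star.
Row 5, column 2: row 5 has {star, triangle} and column 2 has {hexagon, square, star}, leaving only circle.
Row 5, column 4: row 5 has {circle, star, triangle} and column 4 has {square, circle, star, triangle}, leaving only hexagon.
Row 5, column 5: row 5 has {hexagon, circle, star, triangle} and column 5 has {circle, star}, leaving only square.
So row 5 reads: star circle triangle hexagon square.

star circle triangle hexagon square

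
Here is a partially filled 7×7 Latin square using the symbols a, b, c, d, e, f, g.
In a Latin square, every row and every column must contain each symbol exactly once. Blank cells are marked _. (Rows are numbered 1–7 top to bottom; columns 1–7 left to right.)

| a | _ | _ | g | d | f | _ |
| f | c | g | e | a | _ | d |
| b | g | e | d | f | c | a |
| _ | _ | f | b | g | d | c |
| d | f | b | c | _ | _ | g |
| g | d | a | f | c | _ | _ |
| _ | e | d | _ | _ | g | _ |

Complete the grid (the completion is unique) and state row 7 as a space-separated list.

c e d a b g f

Row 7, column 1: row 7 has {d, e, g} and column 1 has {a, b, d, f, g}, leaving only c.
Row 7, column 4: row 7 has {c, d, e, g} and column 4 has {b, c, d, e, f, g}, leaving only a.
Row 7, column 5: row 7 has {a, c, d, e, g} and column 5 has {a, c, d, f, g}, leaving only b.
Row 7, column 7: row 7 has {a, b, c, d, e, g} and column 7 has {a, c, d, g}, leaving only f.
So row 7 reads: c e d a b g f.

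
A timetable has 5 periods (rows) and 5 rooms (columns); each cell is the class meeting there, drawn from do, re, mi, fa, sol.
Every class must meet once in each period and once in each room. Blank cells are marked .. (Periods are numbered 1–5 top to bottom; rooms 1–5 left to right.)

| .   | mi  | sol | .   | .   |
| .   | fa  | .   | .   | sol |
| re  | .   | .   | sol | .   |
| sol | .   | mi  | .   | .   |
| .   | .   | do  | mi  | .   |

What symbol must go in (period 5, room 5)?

re

Period 2, room 3: period 2 has {fa, sol} and room 3 has {do, mi, sol}, leaving only re.
Period 2, room 4: period 2 has {re, fa, sol} and room 4 has {mi, sol}, leaving only do.
Period 2, room 1: period 2 has {do, re, fa, sol} and room 1 has {re, sol}, leaving only mi.
Period 3, room 2: period 3 has {re, sol} and room 2 has {mi, fa}, leaving only do.
Period 3, room 3: period 3 has {do, re, sol} and room 3 has {do, re, mi, sol}, leaving only fa.
Period 3, room 5: period 3 has {do, re, fa, sol} and room 5 has {sol}, leaving only mi.
Period 4, room 2: period 4 has {mi, sol} and room 2 has {do, mi, fa}, leaving only re.
Period 4, room 4: period 4 has {re, mi, sol} and room 4 has {do, mi, sol}, leaving only fa.
Period 1, room 4: period 1 has {mi, sol} and room 4 has {do, mi, fa, sol}, leaving only re.
Period 4, room 5: period 4 has {re, mi, fa, sol} and room 5 has {mi, sol}, leaving only do.
Period 1, room 5: period 1 has {re, mi, sol} and room 5 has {do, mi, sol}, leaving only fa.
Period 5 already has {do, mi} and room 5 already has {do, mi, fa, sol}, so period 5, room 5 must be re.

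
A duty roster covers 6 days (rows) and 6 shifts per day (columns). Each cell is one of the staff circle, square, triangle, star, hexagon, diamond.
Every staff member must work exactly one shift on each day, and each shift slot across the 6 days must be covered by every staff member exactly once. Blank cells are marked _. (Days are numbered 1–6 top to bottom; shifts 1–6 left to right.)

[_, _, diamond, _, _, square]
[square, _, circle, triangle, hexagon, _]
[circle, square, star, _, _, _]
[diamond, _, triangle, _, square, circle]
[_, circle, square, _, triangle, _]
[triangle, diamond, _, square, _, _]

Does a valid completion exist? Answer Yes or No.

No day or shift among the givens repeats a symbol, and propagating forced cells runs into no contradiction.
One valid completion exists (for instance, hexagon triangle diamond circle star square / square star circle triangle hexagon diamond / circle square star hexagon diamond triangle / diamond hexagon triangle star square circle / star circle square diamond triangle hexagon / triangle diamond hexagon square circle star).

Yes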